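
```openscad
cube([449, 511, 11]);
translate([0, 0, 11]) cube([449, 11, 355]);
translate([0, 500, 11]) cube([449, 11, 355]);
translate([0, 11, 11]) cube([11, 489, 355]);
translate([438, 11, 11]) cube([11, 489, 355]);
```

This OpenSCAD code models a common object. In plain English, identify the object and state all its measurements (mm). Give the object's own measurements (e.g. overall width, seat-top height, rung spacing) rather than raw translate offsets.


An open-topped rectangular box: outside dimensions 449×511×366 mm, with a uniform wall and base thickness of 11 mm. The base is a full 449×511 slab on the floor; four walls sit on top of the base. The front and back walls (the −y and +y sides) span the full width; the two side walls fit between them.


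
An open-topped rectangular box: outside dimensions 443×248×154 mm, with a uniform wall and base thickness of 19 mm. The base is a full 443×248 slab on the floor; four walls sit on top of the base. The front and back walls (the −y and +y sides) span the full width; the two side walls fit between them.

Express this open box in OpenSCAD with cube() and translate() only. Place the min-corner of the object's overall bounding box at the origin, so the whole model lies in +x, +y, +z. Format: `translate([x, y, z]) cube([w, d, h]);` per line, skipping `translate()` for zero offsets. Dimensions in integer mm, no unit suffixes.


cube([443, 248, 19]);
translate([0, 0, 19]) cube([443, 19, 135]);
translate([0, 229, 19]) cube([443, 19, 135]);
translate([0, 19, 19]) cube([19, 210, 135]);
translate([424, 19, 19]) cube([19, 210, 135]);


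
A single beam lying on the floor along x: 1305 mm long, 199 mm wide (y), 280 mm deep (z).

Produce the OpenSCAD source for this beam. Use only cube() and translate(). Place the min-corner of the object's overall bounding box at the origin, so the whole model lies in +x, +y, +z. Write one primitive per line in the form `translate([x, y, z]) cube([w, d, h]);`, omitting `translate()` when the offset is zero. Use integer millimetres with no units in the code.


cube([1305, 199, 280]);


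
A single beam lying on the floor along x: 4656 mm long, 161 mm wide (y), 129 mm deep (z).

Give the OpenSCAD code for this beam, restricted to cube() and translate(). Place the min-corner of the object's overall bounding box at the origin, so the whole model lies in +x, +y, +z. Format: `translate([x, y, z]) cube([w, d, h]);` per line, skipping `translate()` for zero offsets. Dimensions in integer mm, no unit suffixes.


cube([4656, 161, 129]);


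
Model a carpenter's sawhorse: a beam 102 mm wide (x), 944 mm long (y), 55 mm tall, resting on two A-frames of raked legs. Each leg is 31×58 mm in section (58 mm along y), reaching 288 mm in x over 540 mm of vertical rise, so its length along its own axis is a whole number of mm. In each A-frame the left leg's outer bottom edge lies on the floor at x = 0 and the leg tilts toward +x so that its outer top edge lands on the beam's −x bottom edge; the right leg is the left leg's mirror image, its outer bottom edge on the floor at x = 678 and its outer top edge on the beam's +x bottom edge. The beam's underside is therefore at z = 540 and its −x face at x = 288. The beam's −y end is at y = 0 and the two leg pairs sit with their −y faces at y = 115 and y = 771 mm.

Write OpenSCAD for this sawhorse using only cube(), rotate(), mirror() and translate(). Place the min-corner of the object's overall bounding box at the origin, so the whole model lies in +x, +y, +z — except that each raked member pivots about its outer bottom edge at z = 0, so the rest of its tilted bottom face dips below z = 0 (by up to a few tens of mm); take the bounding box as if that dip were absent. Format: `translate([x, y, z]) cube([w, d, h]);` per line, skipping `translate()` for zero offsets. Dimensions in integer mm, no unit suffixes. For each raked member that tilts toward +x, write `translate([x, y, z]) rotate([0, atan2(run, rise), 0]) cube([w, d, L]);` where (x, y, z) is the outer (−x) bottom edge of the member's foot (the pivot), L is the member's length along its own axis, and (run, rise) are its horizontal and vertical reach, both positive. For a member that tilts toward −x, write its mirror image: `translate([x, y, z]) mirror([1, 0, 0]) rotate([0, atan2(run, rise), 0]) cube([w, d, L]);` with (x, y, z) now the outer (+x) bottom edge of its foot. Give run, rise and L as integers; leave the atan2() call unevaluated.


// leg length = √(288² + 540²) = 612
// right-leg outer foot x = 2·288 + 102 = 678
// beam min-corner = (288, 0, 540)
translate([288, 0, 540]) cube([102, 944, 55]);
translate([0, 115, 0]) rotate([0, atan2(288, 540), 0]) cube([31, 58, 612]);
translate([678, 115, 0]) mirror([1, 0, 0]) rotate([0, atan2(288, 540), 0]) cube([31, 58, 612]);
translate([0, 771, 0]) rotate([0, atan2(288, 540), 0]) cube([31, 58, 612]);
translate([678, 771, 0]) mirror([1, 0, 0]) rotate([0, atan2(288, 540), 0]) cube([31, 58, 612]);


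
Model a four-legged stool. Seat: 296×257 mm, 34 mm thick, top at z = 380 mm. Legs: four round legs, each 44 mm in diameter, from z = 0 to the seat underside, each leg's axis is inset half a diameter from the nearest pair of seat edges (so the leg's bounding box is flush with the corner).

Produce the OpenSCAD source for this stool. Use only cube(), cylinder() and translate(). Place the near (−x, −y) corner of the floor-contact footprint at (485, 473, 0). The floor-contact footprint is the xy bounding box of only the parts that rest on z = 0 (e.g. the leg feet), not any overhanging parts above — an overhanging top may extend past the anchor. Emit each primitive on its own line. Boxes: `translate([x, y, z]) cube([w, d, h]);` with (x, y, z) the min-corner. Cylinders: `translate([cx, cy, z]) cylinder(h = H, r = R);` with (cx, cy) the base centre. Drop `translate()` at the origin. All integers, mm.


// leg_h = 380 - 34 = 346
translate([485, 473, 346]) cube([296, 257, 34]);
translate([507, 495, 0]) cylinder(h = 346, r = 22);
translate([759, 495, 0]) cylinder(h = 346, r = 22);
translate([507, 708, 0]) cylinder(h = 346, r = 22);
translate([759, 708, 0]) cylinder(h = 346, r = 22);


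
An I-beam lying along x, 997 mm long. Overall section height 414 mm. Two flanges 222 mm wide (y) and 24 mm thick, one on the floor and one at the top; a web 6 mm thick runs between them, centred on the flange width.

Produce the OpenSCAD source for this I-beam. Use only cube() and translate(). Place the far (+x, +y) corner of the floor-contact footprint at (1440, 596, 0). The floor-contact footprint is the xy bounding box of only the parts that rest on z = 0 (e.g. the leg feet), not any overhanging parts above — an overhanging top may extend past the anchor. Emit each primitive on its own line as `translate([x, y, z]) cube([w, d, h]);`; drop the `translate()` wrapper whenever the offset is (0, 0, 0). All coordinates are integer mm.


translate([443, 374, 0]) cube([997, 222, 24]);
translate([443, 482, 24]) cube([997, 6, 366]);
translate([443, 374, 390]) cube([997, 222, 24]);


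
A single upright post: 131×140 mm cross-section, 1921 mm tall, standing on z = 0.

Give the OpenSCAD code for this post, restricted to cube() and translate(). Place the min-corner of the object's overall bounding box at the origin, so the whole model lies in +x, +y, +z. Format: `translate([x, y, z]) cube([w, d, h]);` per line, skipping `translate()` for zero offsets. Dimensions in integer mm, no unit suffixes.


cube([131, 140, 1921]);


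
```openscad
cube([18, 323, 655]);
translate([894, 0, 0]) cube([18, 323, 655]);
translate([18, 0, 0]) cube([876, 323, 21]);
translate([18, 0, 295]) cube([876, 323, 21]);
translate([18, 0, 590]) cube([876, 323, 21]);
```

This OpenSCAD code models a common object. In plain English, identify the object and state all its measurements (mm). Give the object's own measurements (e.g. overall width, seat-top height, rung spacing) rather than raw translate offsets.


An open bookshelf. Two side panels, each 18 mm thick, 323 mm deep and 655 mm tall, stand 912 mm apart (outside-to-outside). Between them sit 3 shelves, each 21 mm thick and 323 mm deep, spanning the full gap between the sides. The bottom shelf rests on the floor (its underside at z = 0) and the clear gap between one shelf's top and the next shelf's underside is 274 mm.


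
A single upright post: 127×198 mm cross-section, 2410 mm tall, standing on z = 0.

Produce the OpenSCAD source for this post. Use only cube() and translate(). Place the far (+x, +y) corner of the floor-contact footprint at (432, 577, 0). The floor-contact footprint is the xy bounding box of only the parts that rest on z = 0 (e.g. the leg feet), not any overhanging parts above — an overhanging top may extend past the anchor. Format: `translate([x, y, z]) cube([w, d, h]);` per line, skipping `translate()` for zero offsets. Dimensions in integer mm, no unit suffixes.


translate([305, 379, 0]) cube([127, 198, 2410]);


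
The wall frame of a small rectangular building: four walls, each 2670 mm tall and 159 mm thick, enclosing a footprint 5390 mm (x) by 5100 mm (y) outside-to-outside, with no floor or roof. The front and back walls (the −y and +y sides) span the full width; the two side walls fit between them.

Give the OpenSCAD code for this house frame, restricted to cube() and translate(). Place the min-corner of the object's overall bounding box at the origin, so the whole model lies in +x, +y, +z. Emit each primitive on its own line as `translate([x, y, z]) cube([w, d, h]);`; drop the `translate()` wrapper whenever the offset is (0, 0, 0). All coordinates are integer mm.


cube([5390, 159, 2670]);
translate([0, 4941, 0]) cube([5390, 159, 2670]);
translate([0, 159, 0]) cube([159, 4782, 2670]);
translate([5231, 159, 0]) cube([159, 4782, 2670]);


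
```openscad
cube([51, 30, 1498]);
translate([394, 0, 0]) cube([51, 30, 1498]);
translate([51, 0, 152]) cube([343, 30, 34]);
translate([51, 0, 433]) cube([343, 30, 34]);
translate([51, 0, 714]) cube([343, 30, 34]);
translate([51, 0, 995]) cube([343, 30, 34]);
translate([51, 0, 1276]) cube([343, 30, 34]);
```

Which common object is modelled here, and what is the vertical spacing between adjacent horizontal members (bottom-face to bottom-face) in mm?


A ladder. The rung spacing is 281 mm.

Two tall 51×30 posts with 5 short bars between them — a ladder. Adjacent rungs sit at z = 152 and z = 433, so the spacing is 433 − 152 = 281 mm.


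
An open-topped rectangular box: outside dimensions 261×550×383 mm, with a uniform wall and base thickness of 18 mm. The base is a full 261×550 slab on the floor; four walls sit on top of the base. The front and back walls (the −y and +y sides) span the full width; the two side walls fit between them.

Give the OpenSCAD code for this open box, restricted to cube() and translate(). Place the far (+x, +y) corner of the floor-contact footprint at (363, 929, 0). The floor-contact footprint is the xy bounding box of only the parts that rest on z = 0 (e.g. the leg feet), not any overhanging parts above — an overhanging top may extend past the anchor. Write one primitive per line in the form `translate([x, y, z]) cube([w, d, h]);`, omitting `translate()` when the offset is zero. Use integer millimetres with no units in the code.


translate([102, 379, 0]) cube([261, 550, 18]);
translate([102, 379, 18]) cube([261, 18, 365]);
translate([102, 911, 18]) cube([261, 18, 365]);
translate([102, 397, 18]) cube([18, 514, 365]);
translate([345, 397, 18]) cube([18, 514, 365]);


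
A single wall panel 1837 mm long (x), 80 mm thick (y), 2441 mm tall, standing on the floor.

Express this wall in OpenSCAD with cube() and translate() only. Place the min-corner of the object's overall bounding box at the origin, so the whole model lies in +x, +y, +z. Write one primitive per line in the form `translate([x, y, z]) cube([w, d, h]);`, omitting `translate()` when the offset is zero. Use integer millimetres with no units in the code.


cube([1837, 80, 2441]);


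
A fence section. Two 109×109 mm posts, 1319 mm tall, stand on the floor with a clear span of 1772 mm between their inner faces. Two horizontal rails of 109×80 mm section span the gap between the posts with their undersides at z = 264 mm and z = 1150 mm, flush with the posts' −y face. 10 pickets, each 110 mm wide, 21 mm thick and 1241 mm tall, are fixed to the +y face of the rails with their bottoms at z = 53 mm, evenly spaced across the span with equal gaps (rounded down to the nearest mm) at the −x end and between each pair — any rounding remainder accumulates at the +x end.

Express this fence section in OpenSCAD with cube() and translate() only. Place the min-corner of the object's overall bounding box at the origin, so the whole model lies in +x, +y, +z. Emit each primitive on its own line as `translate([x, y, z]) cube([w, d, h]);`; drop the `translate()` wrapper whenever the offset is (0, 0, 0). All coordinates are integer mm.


cube([109, 109, 1319]);
translate([1881, 0, 0]) cube([109, 109, 1319]);
translate([109, 0, 264]) cube([1772, 109, 80]);
translate([109, 0, 1150]) cube([1772, 109, 80]);
translate([170, 109, 53]) cube([110, 21, 1241]);
translate([341, 109, 53]) cube([110, 21, 1241]);
translate([512, 109, 53]) cube([110, 21, 1241]);
translate([683, 109, 53]) cube([110, 21, 1241]);
translate([854, 109, 53]) cube([110, 21, 1241]);
translate([1025, 109, 53]) cube([110, 21, 1241]);
translate([1196, 109, 53]) cube([110, 21, 1241]);
translate([1367, 109, 53]) cube([110, 21, 1241]);
translate([1538, 109, 53]) cube([110, 21, 1241]);
translate([1709, 109, 53]) cube([110, 21, 1241]);


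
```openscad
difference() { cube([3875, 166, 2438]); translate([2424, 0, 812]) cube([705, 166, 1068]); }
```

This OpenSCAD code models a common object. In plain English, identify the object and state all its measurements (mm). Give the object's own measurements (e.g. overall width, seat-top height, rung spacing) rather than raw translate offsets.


A wall 3875 mm long (x), 166 mm thick (y), 2438 mm tall, with a rectangular window opening cut through it. The opening is 705 mm wide and 1068 mm tall; its sill is at z = 812 mm and its near (−x) edge is 2424 mm from the wall's −x end. The opening passes through the full wall thickness.


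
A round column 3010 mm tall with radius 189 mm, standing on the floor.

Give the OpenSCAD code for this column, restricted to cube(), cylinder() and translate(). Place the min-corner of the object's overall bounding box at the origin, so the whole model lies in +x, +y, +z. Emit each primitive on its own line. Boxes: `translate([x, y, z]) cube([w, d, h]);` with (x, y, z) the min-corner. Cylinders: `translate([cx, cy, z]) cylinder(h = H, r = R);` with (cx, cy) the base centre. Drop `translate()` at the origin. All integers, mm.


translate([189, 189, 0]) cylinder(h = 3010, r = 189);


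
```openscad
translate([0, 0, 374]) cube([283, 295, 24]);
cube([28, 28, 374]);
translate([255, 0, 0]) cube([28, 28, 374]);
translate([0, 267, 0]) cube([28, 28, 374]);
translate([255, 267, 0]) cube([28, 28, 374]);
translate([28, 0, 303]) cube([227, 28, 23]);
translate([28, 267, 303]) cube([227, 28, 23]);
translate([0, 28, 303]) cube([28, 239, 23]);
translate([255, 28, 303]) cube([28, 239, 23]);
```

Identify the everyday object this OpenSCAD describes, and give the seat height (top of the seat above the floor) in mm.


A stool. The seat height is 398 mm.

A 283×295×24 slab at z = 374 on four corner posts — a stool. The seat top is 374 + 24 = 398 mm.


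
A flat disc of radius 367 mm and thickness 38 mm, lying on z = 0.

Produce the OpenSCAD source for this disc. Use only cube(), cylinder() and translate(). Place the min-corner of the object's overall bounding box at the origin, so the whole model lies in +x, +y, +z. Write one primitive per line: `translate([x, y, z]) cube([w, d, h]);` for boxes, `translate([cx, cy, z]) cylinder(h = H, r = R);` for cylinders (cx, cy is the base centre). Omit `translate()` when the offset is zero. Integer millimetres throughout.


translate([367, 367, 0]) cylinder(h = 38, r = 367);


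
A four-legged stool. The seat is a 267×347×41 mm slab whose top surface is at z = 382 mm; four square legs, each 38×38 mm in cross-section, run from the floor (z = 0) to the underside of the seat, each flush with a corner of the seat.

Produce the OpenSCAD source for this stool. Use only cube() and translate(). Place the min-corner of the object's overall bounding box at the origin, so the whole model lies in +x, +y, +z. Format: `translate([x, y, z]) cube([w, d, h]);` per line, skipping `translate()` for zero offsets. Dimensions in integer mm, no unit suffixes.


// leg_h = 382 - 41 = 341
translate([0, 0, 341]) cube([267, 347, 41]);
cube([38, 38, 341]);
translate([229, 0, 0]) cube([38, 38, 341]);
translate([0, 309, 0]) cube([38, 38, 341]);
translate([229, 309, 0]) cube([38, 38, 341]);


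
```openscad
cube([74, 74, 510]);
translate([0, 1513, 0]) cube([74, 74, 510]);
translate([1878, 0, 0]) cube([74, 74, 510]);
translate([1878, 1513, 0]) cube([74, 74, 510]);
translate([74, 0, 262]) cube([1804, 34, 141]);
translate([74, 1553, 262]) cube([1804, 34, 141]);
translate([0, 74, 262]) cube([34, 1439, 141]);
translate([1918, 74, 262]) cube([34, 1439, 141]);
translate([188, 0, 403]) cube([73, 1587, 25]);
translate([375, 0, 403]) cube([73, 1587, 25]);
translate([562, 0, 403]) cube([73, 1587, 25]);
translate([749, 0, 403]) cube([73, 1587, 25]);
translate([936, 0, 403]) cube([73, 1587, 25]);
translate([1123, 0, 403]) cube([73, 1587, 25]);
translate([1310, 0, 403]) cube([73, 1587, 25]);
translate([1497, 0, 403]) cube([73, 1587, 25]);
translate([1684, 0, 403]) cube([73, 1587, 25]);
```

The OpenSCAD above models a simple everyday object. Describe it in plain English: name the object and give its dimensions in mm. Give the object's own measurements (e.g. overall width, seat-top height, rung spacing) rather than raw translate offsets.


A bed frame 1952 mm long (x) by 1587 mm wide (y). Four 74×74 mm corner posts, 510 mm tall, at the corners of the footprint. Four rails of 34 mm thickness and 141 mm height run between adjacent posts with their undersides at z = 262 mm, their outer faces flush with the outside of the frame (the two x-running rails run between the posts' inner faces; the two y-running rails run between the posts' inner faces). 9 slats, each 73 mm wide (x) and 25 mm thick, lie across the top of the two x-running rails, running the full 1587 mm width of the frame in y; along x they sit between the end posts with a 114 mm gap after the −x posts and between neighbouring slats, leaving 121 mm before the +x posts.


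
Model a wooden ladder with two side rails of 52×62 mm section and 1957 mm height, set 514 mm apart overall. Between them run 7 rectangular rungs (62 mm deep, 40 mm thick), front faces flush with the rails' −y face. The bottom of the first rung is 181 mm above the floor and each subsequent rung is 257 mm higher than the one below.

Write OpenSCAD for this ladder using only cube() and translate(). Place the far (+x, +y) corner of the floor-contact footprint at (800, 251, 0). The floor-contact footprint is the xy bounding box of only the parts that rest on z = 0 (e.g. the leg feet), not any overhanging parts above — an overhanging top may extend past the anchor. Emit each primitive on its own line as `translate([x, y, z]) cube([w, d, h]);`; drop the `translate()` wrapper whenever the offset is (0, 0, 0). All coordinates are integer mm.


translate([286, 189, 0]) cube([52, 62, 1957]);
translate([748, 189, 0]) cube([52, 62, 1957]);
translate([338, 189, 181]) cube([410, 62, 40]);
translate([338, 189, 438]) cube([410, 62, 40]);
translate([338, 189, 695]) cube([410, 62, 40]);
translate([338, 189, 952]) cube([410, 62, 40]);
translate([338, 189, 1209]) cube([410, 62, 40]);
translate([338, 189, 1466]) cube([410, 62, 40]);
translate([338, 189, 1723]) cube([410, 62, 40]);


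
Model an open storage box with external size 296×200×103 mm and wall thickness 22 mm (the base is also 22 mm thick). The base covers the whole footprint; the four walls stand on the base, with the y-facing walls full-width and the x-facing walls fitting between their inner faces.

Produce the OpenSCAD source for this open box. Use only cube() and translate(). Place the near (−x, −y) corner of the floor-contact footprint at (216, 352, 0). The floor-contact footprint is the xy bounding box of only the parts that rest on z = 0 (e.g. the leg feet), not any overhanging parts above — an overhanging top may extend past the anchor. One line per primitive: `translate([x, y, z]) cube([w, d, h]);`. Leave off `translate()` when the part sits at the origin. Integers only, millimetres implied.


translate([216, 352, 0]) cube([296, 200, 22]);
translate([216, 352, 22]) cube([296, 22, 81]);
translate([216, 530, 22]) cube([296, 22, 81]);
translate([216, 374, 22]) cube([22, 156, 81]);
translate([490, 374, 22]) cube([22, 156, 81]);


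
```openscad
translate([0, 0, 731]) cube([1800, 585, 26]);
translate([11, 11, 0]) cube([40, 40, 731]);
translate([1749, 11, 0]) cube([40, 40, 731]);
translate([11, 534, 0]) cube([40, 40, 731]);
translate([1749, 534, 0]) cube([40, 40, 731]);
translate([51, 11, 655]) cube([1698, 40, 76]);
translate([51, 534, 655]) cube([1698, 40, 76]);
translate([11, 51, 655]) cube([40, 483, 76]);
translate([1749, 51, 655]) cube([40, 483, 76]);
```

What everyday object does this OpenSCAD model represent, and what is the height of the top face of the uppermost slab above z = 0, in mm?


A table. The table height is 757 mm.

A 1800×585×26 slab sits at z = 731 on four 40 mm square posts — a table. The top surface is at 731 + 26 = 757 mm.


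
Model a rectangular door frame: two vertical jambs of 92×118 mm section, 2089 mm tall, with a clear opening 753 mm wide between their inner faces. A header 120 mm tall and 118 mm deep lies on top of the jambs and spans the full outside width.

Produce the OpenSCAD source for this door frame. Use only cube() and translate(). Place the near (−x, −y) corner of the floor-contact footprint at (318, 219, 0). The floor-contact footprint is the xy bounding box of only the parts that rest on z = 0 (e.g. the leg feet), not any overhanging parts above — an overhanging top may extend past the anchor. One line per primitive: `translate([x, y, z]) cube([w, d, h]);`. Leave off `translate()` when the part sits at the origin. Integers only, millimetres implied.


translate([318, 219, 0]) cube([92, 118, 2089]);
translate([1163, 219, 0]) cube([92, 118, 2089]);
translate([318, 219, 2089]) cube([937, 118, 120]);


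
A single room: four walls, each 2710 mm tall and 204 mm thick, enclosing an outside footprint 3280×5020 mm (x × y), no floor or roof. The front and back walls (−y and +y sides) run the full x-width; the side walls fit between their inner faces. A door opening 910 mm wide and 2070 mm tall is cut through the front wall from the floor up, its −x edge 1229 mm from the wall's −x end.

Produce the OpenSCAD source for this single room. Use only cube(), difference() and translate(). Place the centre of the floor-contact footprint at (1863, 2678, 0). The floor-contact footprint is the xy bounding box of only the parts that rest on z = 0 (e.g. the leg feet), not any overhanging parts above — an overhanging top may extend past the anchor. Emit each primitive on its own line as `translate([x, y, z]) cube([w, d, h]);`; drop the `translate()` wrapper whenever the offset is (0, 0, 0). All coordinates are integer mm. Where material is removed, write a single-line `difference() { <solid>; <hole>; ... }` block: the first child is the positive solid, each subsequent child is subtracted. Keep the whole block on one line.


difference() { translate([223, 168, 0]) cube([3280, 204, 2710]); translate([1452, 168, 0]) cube([910, 204, 2070]); }
translate([223, 4984, 0]) cube([3280, 204, 2710]);
translate([223, 372, 0]) cube([204, 4612, 2710]);
translate([3299, 372, 0]) cube([204, 4612, 2710]);


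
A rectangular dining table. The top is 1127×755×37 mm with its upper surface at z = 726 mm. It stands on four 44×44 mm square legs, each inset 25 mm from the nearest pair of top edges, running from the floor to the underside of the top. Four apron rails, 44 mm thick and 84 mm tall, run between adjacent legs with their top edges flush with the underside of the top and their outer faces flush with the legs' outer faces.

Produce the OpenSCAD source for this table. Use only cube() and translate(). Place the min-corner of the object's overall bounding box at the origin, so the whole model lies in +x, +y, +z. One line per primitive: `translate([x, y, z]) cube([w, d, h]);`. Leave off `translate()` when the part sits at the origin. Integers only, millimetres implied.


translate([0, 0, 689]) cube([1127, 755, 37]);
translate([25, 25, 0]) cube([44, 44, 689]);
translate([1058, 25, 0]) cube([44, 44, 689]);
translate([25, 686, 0]) cube([44, 44, 689]);
translate([1058, 686, 0]) cube([44, 44, 689]);
translate([69, 25, 605]) cube([989, 44, 84]);
translate([69, 686, 605]) cube([989, 44, 84]);
translate([25, 69, 605]) cube([44, 617, 84]);
translate([1058, 69, 605]) cube([44, 617, 84]);


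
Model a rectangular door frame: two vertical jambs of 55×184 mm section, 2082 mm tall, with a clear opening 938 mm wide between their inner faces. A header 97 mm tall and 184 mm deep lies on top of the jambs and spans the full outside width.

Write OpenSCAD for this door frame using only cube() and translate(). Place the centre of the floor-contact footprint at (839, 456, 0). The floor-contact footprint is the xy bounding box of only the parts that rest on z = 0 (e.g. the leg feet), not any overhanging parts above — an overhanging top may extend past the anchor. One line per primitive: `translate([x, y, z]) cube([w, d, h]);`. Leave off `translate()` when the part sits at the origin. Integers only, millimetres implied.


translate([315, 364, 0]) cube([55, 184, 2082]);
translate([1308, 364, 0]) cube([55, 184, 2082]);
translate([315, 364, 2082]) cube([1048, 184, 97]);


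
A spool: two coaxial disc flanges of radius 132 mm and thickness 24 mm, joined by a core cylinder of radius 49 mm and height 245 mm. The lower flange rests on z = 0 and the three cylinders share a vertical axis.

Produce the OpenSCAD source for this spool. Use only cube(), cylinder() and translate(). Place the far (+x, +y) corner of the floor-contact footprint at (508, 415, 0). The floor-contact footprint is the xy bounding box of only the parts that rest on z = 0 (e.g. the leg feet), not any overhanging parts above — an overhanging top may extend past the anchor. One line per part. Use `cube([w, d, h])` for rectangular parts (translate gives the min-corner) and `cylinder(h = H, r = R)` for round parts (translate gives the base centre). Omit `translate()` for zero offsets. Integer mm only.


translate([376, 283, 0]) cylinder(h = 24, r = 132);
translate([376, 283, 24]) cylinder(h = 245, r = 49);
translate([376, 283, 269]) cylinder(h = 24, r = 132);


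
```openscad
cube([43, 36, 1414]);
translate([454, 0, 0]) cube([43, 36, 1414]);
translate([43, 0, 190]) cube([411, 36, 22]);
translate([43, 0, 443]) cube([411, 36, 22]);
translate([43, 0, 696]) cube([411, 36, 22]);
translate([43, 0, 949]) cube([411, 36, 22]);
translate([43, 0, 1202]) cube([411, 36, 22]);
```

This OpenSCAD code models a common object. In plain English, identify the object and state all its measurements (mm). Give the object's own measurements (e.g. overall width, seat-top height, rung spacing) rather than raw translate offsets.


A straight ladder. Two 43×36 mm vertical rails, 1414 mm tall, stand 497 mm apart (outside-to-outside) with their front faces coplanar on the −y side. 5 rungs, each 36 mm deep and 22 mm tall, span between the inner faces of the rails, front faces flush with the rails. The lowest rung's underside is at z = 190 mm and rungs are spaced 253 mm apart (underside to underside).


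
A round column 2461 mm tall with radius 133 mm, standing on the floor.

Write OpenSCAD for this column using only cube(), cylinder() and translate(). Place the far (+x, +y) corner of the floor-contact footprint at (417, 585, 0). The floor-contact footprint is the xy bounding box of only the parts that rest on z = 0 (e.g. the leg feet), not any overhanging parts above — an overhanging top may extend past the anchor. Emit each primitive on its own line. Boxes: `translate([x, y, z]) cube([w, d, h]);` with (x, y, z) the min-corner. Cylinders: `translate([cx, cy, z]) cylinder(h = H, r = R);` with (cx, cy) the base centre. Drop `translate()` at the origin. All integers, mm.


translate([284, 452, 0]) cylinder(h = 2461, r = 133);


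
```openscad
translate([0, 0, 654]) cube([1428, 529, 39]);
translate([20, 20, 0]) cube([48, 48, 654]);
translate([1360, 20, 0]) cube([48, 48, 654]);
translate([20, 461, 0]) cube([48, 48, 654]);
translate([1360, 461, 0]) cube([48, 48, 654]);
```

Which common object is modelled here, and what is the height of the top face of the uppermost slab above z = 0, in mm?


A table. The table height is 693 mm.

A 1428×529×39 slab sits at z = 654 on four 48 mm square posts — a table. The top surface is at 654 + 39 = 693 mm.


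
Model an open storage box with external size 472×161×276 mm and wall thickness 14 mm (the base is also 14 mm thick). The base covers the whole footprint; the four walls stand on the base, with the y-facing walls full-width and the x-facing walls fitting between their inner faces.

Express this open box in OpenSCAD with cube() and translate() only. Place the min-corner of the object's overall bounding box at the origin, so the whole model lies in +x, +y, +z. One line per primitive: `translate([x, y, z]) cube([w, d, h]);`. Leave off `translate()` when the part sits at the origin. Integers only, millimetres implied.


cube([472, 161, 14]);
translate([0, 0, 14]) cube([472, 14, 262]);
translate([0, 147, 14]) cube([472, 14, 262]);
translate([0, 14, 14]) cube([14, 133, 262]);
translate([458, 14, 14]) cube([14, 133, 262]);


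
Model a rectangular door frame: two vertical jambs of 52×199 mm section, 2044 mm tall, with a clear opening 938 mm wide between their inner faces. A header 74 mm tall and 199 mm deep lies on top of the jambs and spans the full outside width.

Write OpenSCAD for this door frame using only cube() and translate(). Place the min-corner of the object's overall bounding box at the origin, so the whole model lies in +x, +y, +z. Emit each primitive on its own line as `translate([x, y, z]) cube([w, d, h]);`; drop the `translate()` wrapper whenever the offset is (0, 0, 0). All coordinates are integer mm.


cube([52, 199, 2044]);
translate([990, 0, 0]) cube([52, 199, 2044]);
translate([0, 0, 2044]) cube([1042, 199, 74]);


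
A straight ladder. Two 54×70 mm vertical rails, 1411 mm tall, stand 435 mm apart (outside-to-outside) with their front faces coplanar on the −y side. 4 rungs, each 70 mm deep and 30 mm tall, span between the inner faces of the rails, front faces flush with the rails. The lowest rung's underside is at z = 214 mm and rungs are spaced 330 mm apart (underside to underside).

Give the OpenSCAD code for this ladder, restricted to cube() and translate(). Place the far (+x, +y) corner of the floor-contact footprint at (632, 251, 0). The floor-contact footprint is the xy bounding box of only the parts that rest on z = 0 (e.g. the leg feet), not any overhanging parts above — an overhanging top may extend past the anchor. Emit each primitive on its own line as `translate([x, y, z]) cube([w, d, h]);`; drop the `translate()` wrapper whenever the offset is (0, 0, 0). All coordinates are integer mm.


// rung span = 435 - 2*54 = 327
// rung[k] z = 214 + k*330
translate([197, 181, 0]) cube([54, 70, 1411]);
translate([578, 181, 0]) cube([54, 70, 1411]);
translate([251, 181, 214]) cube([327, 70, 30]);
translate([251, 181, 544]) cube([327, 70, 30]);
translate([251, 181, 874]) cube([327, 70, 30]);
translate([251, 181, 1204]) cube([327, 70, 30]);


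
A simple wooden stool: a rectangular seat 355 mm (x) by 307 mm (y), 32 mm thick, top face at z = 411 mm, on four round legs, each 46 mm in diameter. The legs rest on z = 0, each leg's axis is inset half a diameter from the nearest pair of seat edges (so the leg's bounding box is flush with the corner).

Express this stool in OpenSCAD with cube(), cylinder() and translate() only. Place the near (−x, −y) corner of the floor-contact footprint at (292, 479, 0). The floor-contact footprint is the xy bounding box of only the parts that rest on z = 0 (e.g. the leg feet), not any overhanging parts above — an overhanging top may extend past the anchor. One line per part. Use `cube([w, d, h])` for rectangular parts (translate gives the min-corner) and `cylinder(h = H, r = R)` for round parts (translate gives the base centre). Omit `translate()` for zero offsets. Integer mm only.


translate([292, 479, 379]) cube([355, 307, 32]);
translate([315, 502, 0]) cylinder(h = 379, r = 23);
translate([624, 502, 0]) cylinder(h = 379, r = 23);
translate([315, 763, 0]) cylinder(h = 379, r = 23);
translate([624, 763, 0]) cylinder(h = 379, r = 23);


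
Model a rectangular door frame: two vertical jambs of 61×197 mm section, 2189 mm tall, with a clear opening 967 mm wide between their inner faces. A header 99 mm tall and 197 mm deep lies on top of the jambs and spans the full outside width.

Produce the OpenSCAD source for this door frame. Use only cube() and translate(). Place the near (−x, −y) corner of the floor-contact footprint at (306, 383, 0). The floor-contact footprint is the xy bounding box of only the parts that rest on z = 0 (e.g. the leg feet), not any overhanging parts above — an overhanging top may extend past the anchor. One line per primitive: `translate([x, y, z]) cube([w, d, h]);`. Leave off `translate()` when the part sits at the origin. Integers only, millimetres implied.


translate([306, 383, 0]) cube([61, 197, 2189]);
translate([1334, 383, 0]) cube([61, 197, 2189]);
translate([306, 383, 2189]) cube([1089, 197, 99]);


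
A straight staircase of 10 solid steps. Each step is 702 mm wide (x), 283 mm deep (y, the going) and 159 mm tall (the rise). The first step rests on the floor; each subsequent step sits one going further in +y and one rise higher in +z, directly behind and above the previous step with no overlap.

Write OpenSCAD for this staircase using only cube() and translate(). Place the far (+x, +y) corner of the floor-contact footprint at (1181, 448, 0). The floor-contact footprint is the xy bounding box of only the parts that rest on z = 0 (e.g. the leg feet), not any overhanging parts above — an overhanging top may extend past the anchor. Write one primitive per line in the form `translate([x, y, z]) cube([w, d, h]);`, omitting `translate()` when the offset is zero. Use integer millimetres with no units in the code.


translate([479, 165, 0]) cube([702, 283, 159]);
translate([479, 448, 159]) cube([702, 283, 159]);
translate([479, 731, 318]) cube([702, 283, 159]);
translate([479, 1014, 477]) cube([702, 283, 159]);
translate([479, 1297, 636]) cube([702, 283, 159]);
translate([479, 1580, 795]) cube([702, 283, 159]);
translate([479, 1863, 954]) cube([702, 283, 159]);
translate([479, 2146, 1113]) cube([702, 283, 159]);
translate([479, 2429, 1272]) cube([702, 283, 159]);
translate([479, 2712, 1431]) cube([702, 283, 159]);


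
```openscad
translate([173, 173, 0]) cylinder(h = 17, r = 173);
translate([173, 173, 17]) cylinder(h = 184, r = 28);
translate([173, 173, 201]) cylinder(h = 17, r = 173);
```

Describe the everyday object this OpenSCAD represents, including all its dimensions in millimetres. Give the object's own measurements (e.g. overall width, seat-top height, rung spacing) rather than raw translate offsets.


A spool: two coaxial disc flanges of radius 173 mm and thickness 17 mm, joined by a core cylinder of radius 28 mm and height 184 mm. The lower flange rests on z = 0 and the three cylinders share a vertical axis.


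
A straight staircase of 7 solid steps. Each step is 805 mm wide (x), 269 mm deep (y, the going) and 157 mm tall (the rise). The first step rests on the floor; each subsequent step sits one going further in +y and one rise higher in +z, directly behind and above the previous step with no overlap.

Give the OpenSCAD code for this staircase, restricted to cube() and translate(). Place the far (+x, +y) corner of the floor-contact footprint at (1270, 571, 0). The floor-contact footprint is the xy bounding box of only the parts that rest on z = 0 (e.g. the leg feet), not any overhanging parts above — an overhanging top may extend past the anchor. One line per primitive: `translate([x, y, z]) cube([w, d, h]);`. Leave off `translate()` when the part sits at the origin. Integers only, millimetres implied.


translate([465, 302, 0]) cube([805, 269, 157]);
translate([465, 571, 157]) cube([805, 269, 157]);
translate([465, 840, 314]) cube([805, 269, 157]);
translate([465, 1109, 471]) cube([805, 269, 157]);
translate([465, 1378, 628]) cube([805, 269, 157]);
translate([465, 1647, 785]) cube([805, 269, 157]);
translate([465, 1916, 942]) cube([805, 269, 157]);


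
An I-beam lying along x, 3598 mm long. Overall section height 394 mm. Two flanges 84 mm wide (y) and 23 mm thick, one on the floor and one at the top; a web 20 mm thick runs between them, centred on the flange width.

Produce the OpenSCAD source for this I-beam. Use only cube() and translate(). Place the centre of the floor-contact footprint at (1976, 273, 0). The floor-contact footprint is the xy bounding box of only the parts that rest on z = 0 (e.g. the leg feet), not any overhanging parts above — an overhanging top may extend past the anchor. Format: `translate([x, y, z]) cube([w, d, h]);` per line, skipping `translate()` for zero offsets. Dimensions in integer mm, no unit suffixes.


translate([177, 231, 0]) cube([3598, 84, 23]);
translate([177, 263, 23]) cube([3598, 20, 348]);
translate([177, 231, 371]) cube([3598, 84, 23]);


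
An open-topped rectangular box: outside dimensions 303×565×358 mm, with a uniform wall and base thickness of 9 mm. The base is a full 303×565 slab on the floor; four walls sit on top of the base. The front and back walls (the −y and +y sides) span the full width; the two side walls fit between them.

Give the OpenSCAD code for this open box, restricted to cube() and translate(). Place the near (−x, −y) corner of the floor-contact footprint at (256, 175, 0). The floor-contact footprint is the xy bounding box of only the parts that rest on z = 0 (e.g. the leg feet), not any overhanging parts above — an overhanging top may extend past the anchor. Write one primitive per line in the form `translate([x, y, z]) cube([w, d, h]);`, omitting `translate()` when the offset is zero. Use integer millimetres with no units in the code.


translate([256, 175, 0]) cube([303, 565, 9]);
translate([256, 175, 9]) cube([303, 9, 349]);
translate([256, 731, 9]) cube([303, 9, 349]);
translate([256, 184, 9]) cube([9, 547, 349]);
translate([550, 184, 9]) cube([9, 547, 349]);


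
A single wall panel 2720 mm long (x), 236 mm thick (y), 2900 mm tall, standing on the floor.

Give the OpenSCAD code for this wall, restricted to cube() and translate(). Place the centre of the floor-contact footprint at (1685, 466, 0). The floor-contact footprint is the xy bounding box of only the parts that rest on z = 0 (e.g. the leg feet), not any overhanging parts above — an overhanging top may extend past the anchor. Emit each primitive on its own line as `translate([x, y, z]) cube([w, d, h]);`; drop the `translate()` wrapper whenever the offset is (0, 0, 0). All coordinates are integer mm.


translate([325, 348, 0]) cube([2720, 236, 2900]);


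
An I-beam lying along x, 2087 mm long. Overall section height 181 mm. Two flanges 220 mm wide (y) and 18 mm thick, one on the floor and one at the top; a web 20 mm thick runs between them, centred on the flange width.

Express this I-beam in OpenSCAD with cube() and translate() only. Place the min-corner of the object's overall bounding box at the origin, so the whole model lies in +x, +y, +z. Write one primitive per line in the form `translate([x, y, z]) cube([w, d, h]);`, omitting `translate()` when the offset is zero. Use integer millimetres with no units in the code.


cube([2087, 220, 18]);
translate([0, 100, 18]) cube([2087, 20, 145]);
translate([0, 0, 163]) cube([2087, 220, 18]);
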